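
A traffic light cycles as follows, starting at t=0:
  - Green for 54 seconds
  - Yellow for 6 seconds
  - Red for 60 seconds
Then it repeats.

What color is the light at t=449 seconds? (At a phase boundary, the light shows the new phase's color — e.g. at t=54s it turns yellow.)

Cycle length = 54 + 6 + 60 = 120s
t = 449, phase_t = 449 mod 120 = 89
89 >= 60 → RED

Answer: red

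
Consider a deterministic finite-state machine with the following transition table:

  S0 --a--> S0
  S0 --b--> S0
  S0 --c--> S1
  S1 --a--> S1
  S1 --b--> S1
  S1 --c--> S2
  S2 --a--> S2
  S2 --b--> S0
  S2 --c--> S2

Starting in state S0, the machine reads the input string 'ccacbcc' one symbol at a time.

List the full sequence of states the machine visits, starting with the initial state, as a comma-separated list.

Answer: S0, S1, S2, S2, S2, S0, S1, S2

Derivation:
Start: S0
  read 'c': S0 --c--> S1
  read 'c': S1 --c--> S2
  read 'a': S2 --a--> S2
  read 'c': S2 --c--> S2
  read 'b': S2 --b--> S0
  read 'c': S0 --c--> S1
  read 'c': S1 --c--> S2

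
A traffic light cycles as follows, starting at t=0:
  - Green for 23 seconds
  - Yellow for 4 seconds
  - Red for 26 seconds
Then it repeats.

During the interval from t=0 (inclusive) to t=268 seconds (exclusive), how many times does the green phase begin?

Answer: 6

Derivation:
Cycle = 23+4+26 = 53s
green phase starts at t = k*53 + 0 for k=0,1,2,...
Need k*53+0 < 268 → k < 5.057
k ∈ {0, ..., 5} → 6 starts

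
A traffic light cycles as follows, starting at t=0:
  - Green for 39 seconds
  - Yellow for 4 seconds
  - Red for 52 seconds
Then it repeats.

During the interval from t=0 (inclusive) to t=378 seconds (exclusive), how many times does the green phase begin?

Answer: 4

Derivation:
Cycle = 39+4+52 = 95s
green phase starts at t = k*95 + 0 for k=0,1,2,...
Need k*95+0 < 378 → k < 3.979
k ∈ {0, ..., 3} → 4 starts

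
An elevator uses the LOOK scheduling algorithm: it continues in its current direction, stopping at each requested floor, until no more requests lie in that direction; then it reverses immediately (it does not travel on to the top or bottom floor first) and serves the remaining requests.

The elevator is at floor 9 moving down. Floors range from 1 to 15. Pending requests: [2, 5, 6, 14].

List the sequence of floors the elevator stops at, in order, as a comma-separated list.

Current: 9, moving DOWN
Serve below first (descending): [6, 5, 2]
Then reverse, serve above (ascending): [14]

Answer: 6, 5, 2, 14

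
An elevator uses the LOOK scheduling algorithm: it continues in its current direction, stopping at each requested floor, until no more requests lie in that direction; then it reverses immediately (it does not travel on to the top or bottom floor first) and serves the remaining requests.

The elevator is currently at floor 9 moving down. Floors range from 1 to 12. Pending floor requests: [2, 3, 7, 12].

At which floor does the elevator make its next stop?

Answer: 7

Derivation:
Current floor: 9, direction: down
Requests above: [12]
Requests below: [2, 3, 7]
Moving down and requests lie below → nearest below is max([2, 3, 7]) = 7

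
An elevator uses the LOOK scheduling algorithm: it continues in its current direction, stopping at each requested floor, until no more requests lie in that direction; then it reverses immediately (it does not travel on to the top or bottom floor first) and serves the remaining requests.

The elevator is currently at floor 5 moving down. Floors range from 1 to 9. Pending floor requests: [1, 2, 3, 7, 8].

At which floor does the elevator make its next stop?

Answer: 3

Derivation:
Current floor: 5, direction: down
Requests above: [7, 8]
Requests below: [1, 2, 3]
Moving down and requests lie below → nearest below is max([1, 2, 3]) = 3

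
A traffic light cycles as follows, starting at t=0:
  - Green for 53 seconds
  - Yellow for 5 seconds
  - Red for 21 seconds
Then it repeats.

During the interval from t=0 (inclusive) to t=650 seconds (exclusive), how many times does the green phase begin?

Cycle = 53+5+21 = 79s
green phase starts at t = k*79 + 0 for k=0,1,2,...
Need k*79+0 < 650 → k < 8.228
k ∈ {0, ..., 8} → 9 starts

Answer: 9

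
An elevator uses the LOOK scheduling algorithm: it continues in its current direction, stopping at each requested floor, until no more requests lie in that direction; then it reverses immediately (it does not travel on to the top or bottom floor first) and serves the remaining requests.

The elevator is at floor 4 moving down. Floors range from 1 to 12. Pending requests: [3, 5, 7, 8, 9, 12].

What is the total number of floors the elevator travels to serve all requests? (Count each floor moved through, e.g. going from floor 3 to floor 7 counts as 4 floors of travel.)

Start at floor 4 moving down, LOOK stop order: [3, 5, 7, 8, 9, 12]
  4 → 3: |3-4| = 1, total = 1
  3 → 5: |5-3| = 2, total = 3
  5 → 7: |7-5| = 2, total = 5
  7 → 8: |8-7| = 1, total = 6
  8 → 9: |9-8| = 1, total = 7
  9 → 12: |12-9| = 3, total = 10

Answer: 10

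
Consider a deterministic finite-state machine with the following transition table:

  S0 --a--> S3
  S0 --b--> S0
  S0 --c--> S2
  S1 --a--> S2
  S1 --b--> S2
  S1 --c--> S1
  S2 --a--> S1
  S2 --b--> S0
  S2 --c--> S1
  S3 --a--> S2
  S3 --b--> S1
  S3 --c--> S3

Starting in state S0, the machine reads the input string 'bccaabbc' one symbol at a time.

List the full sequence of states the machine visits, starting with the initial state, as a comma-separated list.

Start: S0
  read 'b': S0 --b--> S0
  read 'c': S0 --c--> S2
  read 'c': S2 --c--> S1
  read 'a': S1 --a--> S2
  read 'a': S2 --a--> S1
  read 'b': S1 --b--> S2
  read 'b': S2 --b--> S0
  read 'c': S0 --c--> S2

Answer: S0, S0, S2, S1, S2, S1, S2, S0, S2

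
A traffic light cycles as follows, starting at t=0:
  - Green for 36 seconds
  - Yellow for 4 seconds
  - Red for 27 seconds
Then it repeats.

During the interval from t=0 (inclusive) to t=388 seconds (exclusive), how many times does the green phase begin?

Cycle = 36+4+27 = 67s
green phase starts at t = k*67 + 0 for k=0,1,2,...
Need k*67+0 < 388 → k < 5.791
k ∈ {0, ..., 5} → 6 starts

Answer: 6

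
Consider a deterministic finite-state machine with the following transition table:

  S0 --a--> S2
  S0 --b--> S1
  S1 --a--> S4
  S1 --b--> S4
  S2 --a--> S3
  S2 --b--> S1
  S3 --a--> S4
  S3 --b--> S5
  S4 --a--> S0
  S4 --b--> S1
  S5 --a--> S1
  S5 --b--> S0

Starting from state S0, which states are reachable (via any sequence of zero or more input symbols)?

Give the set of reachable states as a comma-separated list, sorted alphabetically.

Answer: S0, S1, S2, S3, S4, S5

Derivation:
BFS from S0:
  visit S0: S0--a-->S2 (new), S0--b-->S1 (new)
  visit S2: S2--a-->S3 (new), S2--b-->S1 (seen)
  visit S1: S1--a-->S4 (new), S1--b-->S4 (seen)
  visit S3: S3--a-->S4 (seen), S3--b-->S5 (new)
  visit S4: S4--a-->S0 (seen), S4--b-->S1 (seen)
  visit S5: S5--a-->S1 (seen), S5--b-->S0 (seen)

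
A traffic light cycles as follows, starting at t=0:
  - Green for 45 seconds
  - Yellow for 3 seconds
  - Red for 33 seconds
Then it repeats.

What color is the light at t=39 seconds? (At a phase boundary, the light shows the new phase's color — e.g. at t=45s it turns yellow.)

Answer: green

Derivation:
Cycle length = 45 + 3 + 33 = 81s
t = 39, phase_t = 39 mod 81 = 39
39 < 45 (green end) → GREEN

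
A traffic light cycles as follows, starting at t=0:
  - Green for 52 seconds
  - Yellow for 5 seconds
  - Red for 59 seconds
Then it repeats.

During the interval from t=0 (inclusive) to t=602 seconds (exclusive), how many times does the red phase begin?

Answer: 5

Derivation:
Cycle = 52+5+59 = 116s
red phase starts at t = k*116 + 57 for k=0,1,2,...
Need k*116+57 < 602 → k < 4.698
k ∈ {0, ..., 4} → 5 starts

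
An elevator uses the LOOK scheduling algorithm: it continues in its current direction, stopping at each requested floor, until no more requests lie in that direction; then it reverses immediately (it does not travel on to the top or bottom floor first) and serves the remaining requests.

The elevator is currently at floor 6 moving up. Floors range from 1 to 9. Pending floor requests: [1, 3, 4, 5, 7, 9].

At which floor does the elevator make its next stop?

Current floor: 6, direction: up
Requests above: [7, 9]
Requests below: [1, 3, 4, 5]
Moving up and requests lie above → nearest above is min([7, 9]) = 7

Answer: 7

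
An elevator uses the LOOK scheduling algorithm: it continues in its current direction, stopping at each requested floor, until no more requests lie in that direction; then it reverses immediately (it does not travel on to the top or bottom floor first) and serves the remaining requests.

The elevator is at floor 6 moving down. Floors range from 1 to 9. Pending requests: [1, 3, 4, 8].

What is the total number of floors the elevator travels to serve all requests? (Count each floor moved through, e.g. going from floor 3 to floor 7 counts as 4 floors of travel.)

Start at floor 6 moving down, LOOK stop order: [4, 3, 1, 8]
  6 → 4: |4-6| = 2, total = 2
  4 → 3: |3-4| = 1, total = 3
  3 → 1: |1-3| = 2, total = 5
  1 → 8: |8-1| = 7, total = 12

Answer: 12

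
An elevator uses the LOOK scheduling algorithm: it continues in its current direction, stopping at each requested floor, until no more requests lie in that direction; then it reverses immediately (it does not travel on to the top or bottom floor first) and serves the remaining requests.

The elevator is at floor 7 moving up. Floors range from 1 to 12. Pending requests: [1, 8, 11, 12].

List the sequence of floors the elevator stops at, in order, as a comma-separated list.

Current: 7, moving UP
Serve above first (ascending): [8, 11, 12]
Then reverse, serve below (descending): [1]

Answer: 8, 11, 12, 1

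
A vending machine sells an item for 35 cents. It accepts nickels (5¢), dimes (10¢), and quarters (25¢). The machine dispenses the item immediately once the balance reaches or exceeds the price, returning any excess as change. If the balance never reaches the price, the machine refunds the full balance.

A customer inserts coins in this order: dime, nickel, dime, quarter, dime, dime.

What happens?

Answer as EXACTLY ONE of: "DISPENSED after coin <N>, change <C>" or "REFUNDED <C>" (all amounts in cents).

Answer: DISPENSED after coin 4, change 15

Derivation:
Price: 35¢
Coin 1 (dime, 10¢): balance = 10¢
Coin 2 (nickel, 5¢): balance = 15¢
Coin 3 (dime, 10¢): balance = 25¢
Coin 4 (quarter, 25¢): balance = 50¢
  → balance >= price → DISPENSE, change = 50 - 35 = 15¢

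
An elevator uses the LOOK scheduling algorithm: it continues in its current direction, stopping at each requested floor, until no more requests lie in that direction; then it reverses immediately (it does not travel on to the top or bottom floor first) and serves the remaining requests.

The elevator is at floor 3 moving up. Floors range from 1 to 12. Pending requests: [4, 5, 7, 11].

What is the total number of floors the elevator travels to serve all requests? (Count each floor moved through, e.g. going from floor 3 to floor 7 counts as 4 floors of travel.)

Start at floor 3 moving up, LOOK stop order: [4, 5, 7, 11]
  3 → 4: |4-3| = 1, total = 1
  4 → 5: |5-4| = 1, total = 2
  5 → 7: |7-5| = 2, total = 4
  7 → 11: |11-7| = 4, total = 8

Answer: 8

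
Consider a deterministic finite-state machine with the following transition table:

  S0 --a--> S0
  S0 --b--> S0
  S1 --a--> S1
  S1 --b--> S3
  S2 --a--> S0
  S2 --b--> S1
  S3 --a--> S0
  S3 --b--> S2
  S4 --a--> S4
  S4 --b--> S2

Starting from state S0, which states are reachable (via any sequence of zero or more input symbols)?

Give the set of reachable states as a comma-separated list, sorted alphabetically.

BFS from S0:
  visit S0: S0--a-->S0 (seen), S0--b-->S0 (seen)

Answer: S0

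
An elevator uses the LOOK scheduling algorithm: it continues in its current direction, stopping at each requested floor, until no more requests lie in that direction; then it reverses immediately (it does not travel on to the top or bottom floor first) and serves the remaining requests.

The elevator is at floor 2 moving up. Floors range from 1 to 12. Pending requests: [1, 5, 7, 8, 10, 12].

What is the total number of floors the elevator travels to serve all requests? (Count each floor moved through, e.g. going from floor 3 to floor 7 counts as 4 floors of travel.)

Answer: 21

Derivation:
Start at floor 2 moving up, LOOK stop order: [5, 7, 8, 10, 12, 1]
  2 → 5: |5-2| = 3, total = 3
  5 → 7: |7-5| = 2, total = 5
  7 → 8: |8-7| = 1, total = 6
  8 → 10: |10-8| = 2, total = 8
  10 → 12: |12-10| = 2, total = 10
  12 → 1: |1-12| = 11, total = 21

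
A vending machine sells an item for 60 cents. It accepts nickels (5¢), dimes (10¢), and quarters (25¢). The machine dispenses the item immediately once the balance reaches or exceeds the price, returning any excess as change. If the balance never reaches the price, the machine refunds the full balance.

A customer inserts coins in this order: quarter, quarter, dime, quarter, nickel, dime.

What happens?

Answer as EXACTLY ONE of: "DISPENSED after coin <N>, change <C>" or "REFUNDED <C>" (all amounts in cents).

Price: 60¢
Coin 1 (quarter, 25¢): balance = 25¢
Coin 2 (quarter, 25¢): balance = 50¢
Coin 3 (dime, 10¢): balance = 60¢
  → balance >= price → DISPENSE, change = 60 - 60 = 0¢

Answer: DISPENSED after coin 3, change 0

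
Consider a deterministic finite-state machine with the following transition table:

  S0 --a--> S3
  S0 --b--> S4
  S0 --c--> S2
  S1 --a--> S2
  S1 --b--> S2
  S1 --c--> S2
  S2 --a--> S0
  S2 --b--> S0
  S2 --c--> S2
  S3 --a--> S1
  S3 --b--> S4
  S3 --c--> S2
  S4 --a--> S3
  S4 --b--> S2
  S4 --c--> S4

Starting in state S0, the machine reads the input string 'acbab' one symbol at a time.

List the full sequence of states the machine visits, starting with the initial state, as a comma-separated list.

Start: S0
  read 'a': S0 --a--> S3
  read 'c': S3 --c--> S2
  read 'b': S2 --b--> S0
  read 'a': S0 --a--> S3
  read 'b': S3 --b--> S4

Answer: S0, S3, S2, S0, S3, S4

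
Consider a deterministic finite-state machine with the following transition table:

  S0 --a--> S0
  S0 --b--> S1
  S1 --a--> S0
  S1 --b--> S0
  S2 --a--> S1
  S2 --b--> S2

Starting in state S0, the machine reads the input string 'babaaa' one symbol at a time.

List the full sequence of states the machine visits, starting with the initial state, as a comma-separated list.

Start: S0
  read 'b': S0 --b--> S1
  read 'a': S1 --a--> S0
  read 'b': S0 --b--> S1
  read 'a': S1 --a--> S0
  read 'a': S0 --a--> S0
  read 'a': S0 --a--> S0

Answer: S0, S1, S0, S1, S0, S0, S0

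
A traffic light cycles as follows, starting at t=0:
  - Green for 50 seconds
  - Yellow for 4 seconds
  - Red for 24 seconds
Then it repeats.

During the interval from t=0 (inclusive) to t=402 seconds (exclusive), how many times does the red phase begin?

Answer: 5

Derivation:
Cycle = 50+4+24 = 78s
red phase starts at t = k*78 + 54 for k=0,1,2,...
Need k*78+54 < 402 → k < 4.462
k ∈ {0, ..., 4} → 5 starts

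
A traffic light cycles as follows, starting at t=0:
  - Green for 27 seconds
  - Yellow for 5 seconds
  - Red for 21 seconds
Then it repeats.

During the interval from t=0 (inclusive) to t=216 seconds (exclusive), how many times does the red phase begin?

Answer: 4

Derivation:
Cycle = 27+5+21 = 53s
red phase starts at t = k*53 + 32 for k=0,1,2,...
Need k*53+32 < 216 → k < 3.472
k ∈ {0, ..., 3} → 4 starts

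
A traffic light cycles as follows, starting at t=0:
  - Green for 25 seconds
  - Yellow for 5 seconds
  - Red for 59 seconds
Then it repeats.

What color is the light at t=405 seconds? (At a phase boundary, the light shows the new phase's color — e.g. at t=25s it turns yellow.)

Answer: red

Derivation:
Cycle length = 25 + 5 + 59 = 89s
t = 405, phase_t = 405 mod 89 = 49
49 >= 30 → RED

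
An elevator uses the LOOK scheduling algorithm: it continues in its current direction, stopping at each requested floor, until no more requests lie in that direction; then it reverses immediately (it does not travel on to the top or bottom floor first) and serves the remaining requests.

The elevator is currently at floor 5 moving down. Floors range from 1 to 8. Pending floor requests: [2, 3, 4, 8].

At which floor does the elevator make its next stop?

Answer: 4

Derivation:
Current floor: 5, direction: down
Requests above: [8]
Requests below: [2, 3, 4]
Moving down and requests lie below → nearest below is max([2, 3, 4]) = 4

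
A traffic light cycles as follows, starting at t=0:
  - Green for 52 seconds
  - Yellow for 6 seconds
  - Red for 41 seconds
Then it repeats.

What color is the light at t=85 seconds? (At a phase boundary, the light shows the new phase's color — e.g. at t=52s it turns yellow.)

Answer: red

Derivation:
Cycle length = 52 + 6 + 41 = 99s
t = 85, phase_t = 85 mod 99 = 85
85 >= 58 → RED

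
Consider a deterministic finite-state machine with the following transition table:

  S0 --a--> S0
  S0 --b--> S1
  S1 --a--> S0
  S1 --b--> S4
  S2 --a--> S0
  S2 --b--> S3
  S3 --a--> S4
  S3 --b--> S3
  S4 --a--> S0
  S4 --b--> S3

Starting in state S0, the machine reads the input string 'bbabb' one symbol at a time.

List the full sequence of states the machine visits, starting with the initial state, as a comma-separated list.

Answer: S0, S1, S4, S0, S1, S4

Derivation:
Start: S0
  read 'b': S0 --b--> S1
  read 'b': S1 --b--> S4
  read 'a': S4 --a--> S0
  read 'b': S0 --b--> S1
  read 'b': S1 --b--> S4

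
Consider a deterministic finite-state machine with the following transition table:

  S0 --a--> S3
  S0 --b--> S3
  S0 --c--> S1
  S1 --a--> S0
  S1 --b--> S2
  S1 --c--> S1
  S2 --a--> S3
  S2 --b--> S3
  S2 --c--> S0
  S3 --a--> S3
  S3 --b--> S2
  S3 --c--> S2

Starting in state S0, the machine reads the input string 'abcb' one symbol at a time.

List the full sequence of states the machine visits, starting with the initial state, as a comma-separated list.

Start: S0
  read 'a': S0 --a--> S3
  read 'b': S3 --b--> S2
  read 'c': S2 --c--> S0
  read 'b': S0 --b--> S3

Answer: S0, S3, S2, S0, S3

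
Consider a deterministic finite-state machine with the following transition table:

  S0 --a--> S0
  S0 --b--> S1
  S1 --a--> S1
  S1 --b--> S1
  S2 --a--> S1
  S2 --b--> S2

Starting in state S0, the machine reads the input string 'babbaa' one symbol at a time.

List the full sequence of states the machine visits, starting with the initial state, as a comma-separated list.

Start: S0
  read 'b': S0 --b--> S1
  read 'a': S1 --a--> S1
  read 'b': S1 --b--> S1
  read 'b': S1 --b--> S1
  read 'a': S1 --a--> S1
  read 'a': S1 --a--> S1

Answer: S0, S1, S1, S1, S1, S1, S1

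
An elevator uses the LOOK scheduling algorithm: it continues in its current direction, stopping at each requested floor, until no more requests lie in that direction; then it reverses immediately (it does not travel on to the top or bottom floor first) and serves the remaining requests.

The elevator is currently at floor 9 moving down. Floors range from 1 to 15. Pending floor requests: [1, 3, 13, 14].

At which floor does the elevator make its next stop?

Answer: 3

Derivation:
Current floor: 9, direction: down
Requests above: [13, 14]
Requests below: [1, 3]
Moving down and requests lie below → nearest below is max([1, 3]) = 3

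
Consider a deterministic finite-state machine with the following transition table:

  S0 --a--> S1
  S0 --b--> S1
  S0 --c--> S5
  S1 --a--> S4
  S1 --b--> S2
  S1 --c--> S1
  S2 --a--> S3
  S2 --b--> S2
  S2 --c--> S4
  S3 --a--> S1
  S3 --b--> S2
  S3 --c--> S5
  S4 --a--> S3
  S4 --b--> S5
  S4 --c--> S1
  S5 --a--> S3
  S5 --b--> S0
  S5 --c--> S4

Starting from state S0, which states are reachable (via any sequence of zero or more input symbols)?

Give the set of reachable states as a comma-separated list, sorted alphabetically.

Answer: S0, S1, S2, S3, S4, S5

Derivation:
BFS from S0:
  visit S0: S0--a-->S1 (new), S0--b-->S1 (seen), S0--c-->S5 (new)
  visit S1: S1--a-->S4 (new), S1--b-->S2 (new), S1--c-->S1 (seen)
  visit S5: S5--a-->S3 (new), S5--b-->S0 (seen), S5--c-->S4 (seen)
  visit S4: S4--a-->S3 (seen), S4--b-->S5 (seen), S4--c-->S1 (seen)
  visit S2: S2--a-->S3 (seen), S2--b-->S2 (seen), S2--c-->S4 (seen)
  visit S3: S3--a-->S1 (seen), S3--b-->S2 (seen), S3--c-->S5 (seen)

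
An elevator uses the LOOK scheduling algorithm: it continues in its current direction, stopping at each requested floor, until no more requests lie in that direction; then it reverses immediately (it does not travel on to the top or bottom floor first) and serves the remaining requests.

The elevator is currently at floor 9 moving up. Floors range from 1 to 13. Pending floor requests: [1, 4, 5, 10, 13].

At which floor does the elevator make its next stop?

Current floor: 9, direction: up
Requests above: [10, 13]
Requests below: [1, 4, 5]
Moving up and requests lie above → nearest above is min([10, 13]) = 10

Answer: 10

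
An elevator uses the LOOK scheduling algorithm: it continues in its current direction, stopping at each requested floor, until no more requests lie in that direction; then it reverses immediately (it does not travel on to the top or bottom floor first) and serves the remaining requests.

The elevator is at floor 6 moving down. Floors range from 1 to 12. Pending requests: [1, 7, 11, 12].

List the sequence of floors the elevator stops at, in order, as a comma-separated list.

Answer: 1, 7, 11, 12

Derivation:
Current: 6, moving DOWN
Serve below first (descending): [1]
Then reverse, serve above (ascending): [7, 11, 12]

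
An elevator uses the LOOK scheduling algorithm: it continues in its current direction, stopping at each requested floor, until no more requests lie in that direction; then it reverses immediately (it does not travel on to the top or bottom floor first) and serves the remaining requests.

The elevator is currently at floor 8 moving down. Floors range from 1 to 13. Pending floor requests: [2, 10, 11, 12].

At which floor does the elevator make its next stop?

Answer: 2

Derivation:
Current floor: 8, direction: down
Requests above: [10, 11, 12]
Requests below: [2]
Moving down and requests lie below → nearest below is max([2]) = 2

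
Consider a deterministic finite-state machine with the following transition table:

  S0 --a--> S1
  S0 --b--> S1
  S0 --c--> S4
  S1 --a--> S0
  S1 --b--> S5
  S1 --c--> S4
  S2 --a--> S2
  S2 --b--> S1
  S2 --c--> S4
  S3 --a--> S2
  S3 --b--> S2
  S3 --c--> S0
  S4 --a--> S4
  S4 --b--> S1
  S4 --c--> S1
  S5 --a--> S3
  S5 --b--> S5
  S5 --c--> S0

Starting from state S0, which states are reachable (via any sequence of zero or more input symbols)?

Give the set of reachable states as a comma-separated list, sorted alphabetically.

Answer: S0, S1, S2, S3, S4, S5

Derivation:
BFS from S0:
  visit S0: S0--a-->S1 (new), S0--b-->S1 (seen), S0--c-->S4 (new)
  visit S1: S1--a-->S0 (seen), S1--b-->S5 (new), S1--c-->S4 (seen)
  visit S4: S4--a-->S4 (seen), S4--b-->S1 (seen), S4--c-->S1 (seen)
  visit S5: S5--a-->S3 (new), S5--b-->S5 (seen), S5--c-->S0 (seen)
  visit S3: S3--a-->S2 (new), S3--b-->S2 (seen), S3--c-->S0 (seen)
  visit S2: S2--a-->S2 (seen), S2--b-->S1 (seen), S2--c-->S4 (seen)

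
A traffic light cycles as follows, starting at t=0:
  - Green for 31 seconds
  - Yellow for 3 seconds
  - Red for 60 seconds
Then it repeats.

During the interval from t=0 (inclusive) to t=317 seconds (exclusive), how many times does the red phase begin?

Cycle = 31+3+60 = 94s
red phase starts at t = k*94 + 34 for k=0,1,2,...
Need k*94+34 < 317 → k < 3.011
k ∈ {0, ..., 3} → 4 starts

Answer: 4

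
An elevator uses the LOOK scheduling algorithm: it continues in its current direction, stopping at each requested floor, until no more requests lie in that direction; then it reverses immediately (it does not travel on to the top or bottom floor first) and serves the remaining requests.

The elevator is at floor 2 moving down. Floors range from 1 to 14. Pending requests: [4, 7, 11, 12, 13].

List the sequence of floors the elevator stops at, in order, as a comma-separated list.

Answer: 4, 7, 11, 12, 13

Derivation:
Current: 2, moving DOWN
Serve below first (descending): []
Then reverse, serve above (ascending): [4, 7, 11, 12, 13]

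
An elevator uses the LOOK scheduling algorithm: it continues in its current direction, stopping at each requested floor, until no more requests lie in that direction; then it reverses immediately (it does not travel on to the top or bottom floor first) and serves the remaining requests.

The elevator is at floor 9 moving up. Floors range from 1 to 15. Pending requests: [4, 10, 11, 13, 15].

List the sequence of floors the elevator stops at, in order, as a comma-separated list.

Current: 9, moving UP
Serve above first (ascending): [10, 11, 13, 15]
Then reverse, serve below (descending): [4]

Answer: 10, 11, 13, 15, 4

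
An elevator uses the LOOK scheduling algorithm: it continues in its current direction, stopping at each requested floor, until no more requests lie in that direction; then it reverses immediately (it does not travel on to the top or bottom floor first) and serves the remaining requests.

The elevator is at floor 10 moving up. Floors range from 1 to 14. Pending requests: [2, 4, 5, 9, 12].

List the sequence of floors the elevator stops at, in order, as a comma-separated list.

Answer: 12, 9, 5, 4, 2

Derivation:
Current: 10, moving UP
Serve above first (ascending): [12]
Then reverse, serve below (descending): [9, 5, 4, 2]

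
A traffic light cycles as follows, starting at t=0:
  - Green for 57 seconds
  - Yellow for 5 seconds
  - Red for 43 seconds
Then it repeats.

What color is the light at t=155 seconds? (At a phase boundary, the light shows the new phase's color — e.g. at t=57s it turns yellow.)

Answer: green

Derivation:
Cycle length = 57 + 5 + 43 = 105s
t = 155, phase_t = 155 mod 105 = 50
50 < 57 (green end) → GREEN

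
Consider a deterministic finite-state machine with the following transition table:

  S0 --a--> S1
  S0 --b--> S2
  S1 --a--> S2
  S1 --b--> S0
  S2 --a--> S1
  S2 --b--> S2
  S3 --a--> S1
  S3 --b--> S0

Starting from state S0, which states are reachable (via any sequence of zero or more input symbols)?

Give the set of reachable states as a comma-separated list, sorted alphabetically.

Answer: S0, S1, S2

Derivation:
BFS from S0:
  visit S0: S0--a-->S1 (new), S0--b-->S2 (new)
  visit S1: S1--a-->S2 (seen), S1--b-->S0 (seen)
  visit S2: S2--a-->S1 (seen), S2--b-->S2 (seen)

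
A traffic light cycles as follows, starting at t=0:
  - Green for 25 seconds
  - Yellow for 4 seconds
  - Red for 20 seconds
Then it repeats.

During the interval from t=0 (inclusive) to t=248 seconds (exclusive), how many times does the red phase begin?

Cycle = 25+4+20 = 49s
red phase starts at t = k*49 + 29 for k=0,1,2,...
Need k*49+29 < 248 → k < 4.469
k ∈ {0, ..., 4} → 5 starts

Answer: 5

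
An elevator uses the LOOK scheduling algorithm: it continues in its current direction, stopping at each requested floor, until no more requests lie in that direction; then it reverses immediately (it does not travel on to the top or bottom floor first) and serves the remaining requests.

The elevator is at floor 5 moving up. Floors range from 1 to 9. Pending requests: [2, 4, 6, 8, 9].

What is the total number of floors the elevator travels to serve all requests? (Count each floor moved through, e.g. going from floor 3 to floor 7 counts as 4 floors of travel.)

Start at floor 5 moving up, LOOK stop order: [6, 8, 9, 4, 2]
  5 → 6: |6-5| = 1, total = 1
  6 → 8: |8-6| = 2, total = 3
  8 → 9: |9-8| = 1, total = 4
  9 → 4: |4-9| = 5, total = 9
  4 → 2: |2-4| = 2, total = 11

Answer: 11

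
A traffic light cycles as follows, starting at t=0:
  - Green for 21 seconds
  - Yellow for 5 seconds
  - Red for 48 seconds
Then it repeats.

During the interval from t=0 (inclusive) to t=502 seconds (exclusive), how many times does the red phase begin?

Cycle = 21+5+48 = 74s
red phase starts at t = k*74 + 26 for k=0,1,2,...
Need k*74+26 < 502 → k < 6.432
k ∈ {0, ..., 6} → 7 starts

Answer: 7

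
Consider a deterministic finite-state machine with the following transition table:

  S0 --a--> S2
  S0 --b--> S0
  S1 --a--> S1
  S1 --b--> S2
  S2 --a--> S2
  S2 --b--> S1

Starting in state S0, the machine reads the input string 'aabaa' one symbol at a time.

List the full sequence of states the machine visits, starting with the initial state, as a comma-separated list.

Answer: S0, S2, S2, S1, S1, S1

Derivation:
Start: S0
  read 'a': S0 --a--> S2
  read 'a': S2 --a--> S2
  read 'b': S2 --b--> S1
  read 'a': S1 --a--> S1
  read 'a': S1 --a--> S1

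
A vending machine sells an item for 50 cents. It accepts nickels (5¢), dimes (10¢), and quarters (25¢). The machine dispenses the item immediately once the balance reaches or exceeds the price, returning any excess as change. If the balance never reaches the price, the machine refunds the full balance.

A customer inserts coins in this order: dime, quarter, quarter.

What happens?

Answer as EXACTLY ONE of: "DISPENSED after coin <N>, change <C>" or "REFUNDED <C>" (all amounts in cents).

Answer: DISPENSED after coin 3, change 10

Derivation:
Price: 50¢
Coin 1 (dime, 10¢): balance = 10¢
Coin 2 (quarter, 25¢): balance = 35¢
Coin 3 (quarter, 25¢): balance = 60¢
  → balance >= price → DISPENSE, change = 60 - 50 = 10¢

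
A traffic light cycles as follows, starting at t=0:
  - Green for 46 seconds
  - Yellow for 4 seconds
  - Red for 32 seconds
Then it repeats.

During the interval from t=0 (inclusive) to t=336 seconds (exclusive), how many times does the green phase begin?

Cycle = 46+4+32 = 82s
green phase starts at t = k*82 + 0 for k=0,1,2,...
Need k*82+0 < 336 → k < 4.098
k ∈ {0, ..., 4} → 5 starts

Answer: 5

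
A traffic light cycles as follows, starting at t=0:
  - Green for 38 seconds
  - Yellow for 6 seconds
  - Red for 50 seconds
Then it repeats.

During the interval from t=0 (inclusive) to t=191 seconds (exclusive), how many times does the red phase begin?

Answer: 2

Derivation:
Cycle = 38+6+50 = 94s
red phase starts at t = k*94 + 44 for k=0,1,2,...
Need k*94+44 < 191 → k < 1.564
k ∈ {0, ..., 1} → 2 starts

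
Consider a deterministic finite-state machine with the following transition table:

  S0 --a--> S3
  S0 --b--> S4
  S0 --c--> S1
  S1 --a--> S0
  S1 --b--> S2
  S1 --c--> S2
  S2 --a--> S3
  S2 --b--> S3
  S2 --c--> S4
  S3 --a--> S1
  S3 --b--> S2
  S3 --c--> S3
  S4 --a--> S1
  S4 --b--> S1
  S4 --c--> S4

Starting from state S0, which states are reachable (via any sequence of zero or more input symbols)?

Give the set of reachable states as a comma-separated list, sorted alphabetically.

Answer: S0, S1, S2, S3, S4

Derivation:
BFS from S0:
  visit S0: S0--a-->S3 (new), S0--b-->S4 (new), S0--c-->S1 (new)
  visit S3: S3--a-->S1 (seen), S3--b-->S2 (new), S3--c-->S3 (seen)
  visit S4: S4--a-->S1 (seen), S4--b-->S1 (seen), S4--c-->S4 (seen)
  visit S1: S1--a-->S0 (seen), S1--b-->S2 (seen), S1--c-->S2 (seen)
  visit S2: S2--a-->S3 (seen), S2--b-->S3 (seen), S2--c-->S4 (seen)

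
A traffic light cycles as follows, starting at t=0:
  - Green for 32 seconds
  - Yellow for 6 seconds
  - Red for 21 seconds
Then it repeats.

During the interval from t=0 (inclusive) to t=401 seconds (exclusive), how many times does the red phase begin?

Answer: 7

Derivation:
Cycle = 32+6+21 = 59s
red phase starts at t = k*59 + 38 for k=0,1,2,...
Need k*59+38 < 401 → k < 6.153
k ∈ {0, ..., 6} → 7 starts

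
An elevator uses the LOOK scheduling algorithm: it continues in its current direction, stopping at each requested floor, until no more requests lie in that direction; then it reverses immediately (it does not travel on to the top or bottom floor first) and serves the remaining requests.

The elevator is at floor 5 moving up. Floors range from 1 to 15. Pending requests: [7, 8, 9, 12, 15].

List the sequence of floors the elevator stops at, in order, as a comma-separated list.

Answer: 7, 8, 9, 12, 15

Derivation:
Current: 5, moving UP
Serve above first (ascending): [7, 8, 9, 12, 15]
Then reverse, serve below (descending): []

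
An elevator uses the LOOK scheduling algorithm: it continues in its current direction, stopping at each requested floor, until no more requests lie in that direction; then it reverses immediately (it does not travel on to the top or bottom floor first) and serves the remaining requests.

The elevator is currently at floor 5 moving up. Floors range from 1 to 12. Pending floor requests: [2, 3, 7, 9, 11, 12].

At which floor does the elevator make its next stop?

Answer: 7

Derivation:
Current floor: 5, direction: up
Requests above: [7, 9, 11, 12]
Requests below: [2, 3]
Moving up and requests lie above → nearest above is min([7, 9, 11, 12]) = 7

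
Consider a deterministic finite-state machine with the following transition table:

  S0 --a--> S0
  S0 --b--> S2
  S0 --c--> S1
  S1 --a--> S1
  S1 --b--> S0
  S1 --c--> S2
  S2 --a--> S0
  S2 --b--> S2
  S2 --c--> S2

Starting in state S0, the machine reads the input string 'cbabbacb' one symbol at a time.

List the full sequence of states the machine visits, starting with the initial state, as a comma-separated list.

Start: S0
  read 'c': S0 --c--> S1
  read 'b': S1 --b--> S0
  read 'a': S0 --a--> S0
  read 'b': S0 --b--> S2
  read 'b': S2 --b--> S2
  read 'a': S2 --a--> S0
  read 'c': S0 --c--> S1
  read 'b': S1 --b--> S0

Answer: S0, S1, S0, S0, S2, S2, S0, S1, S0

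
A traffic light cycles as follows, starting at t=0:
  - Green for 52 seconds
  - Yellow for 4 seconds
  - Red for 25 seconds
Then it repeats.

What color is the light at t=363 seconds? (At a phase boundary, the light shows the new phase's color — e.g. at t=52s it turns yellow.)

Answer: green

Derivation:
Cycle length = 52 + 4 + 25 = 81s
t = 363, phase_t = 363 mod 81 = 39
39 < 52 (green end) → GREEN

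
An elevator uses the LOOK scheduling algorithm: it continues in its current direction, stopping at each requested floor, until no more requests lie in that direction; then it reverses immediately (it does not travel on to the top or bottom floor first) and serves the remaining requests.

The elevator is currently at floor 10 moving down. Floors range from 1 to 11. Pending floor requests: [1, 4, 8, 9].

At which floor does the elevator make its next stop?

Answer: 9

Derivation:
Current floor: 10, direction: down
Requests above: []
Requests below: [1, 4, 8, 9]
Moving down and requests lie below → nearest below is max([1, 4, 8, 9]) = 9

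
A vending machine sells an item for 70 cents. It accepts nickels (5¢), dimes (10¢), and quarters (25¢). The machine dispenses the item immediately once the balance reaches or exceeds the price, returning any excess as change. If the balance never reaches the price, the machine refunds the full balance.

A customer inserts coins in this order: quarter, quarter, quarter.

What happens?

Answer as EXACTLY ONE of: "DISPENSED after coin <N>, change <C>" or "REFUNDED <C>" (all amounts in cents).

Price: 70¢
Coin 1 (quarter, 25¢): balance = 25¢
Coin 2 (quarter, 25¢): balance = 50¢
Coin 3 (quarter, 25¢): balance = 75¢
  → balance >= price → DISPENSE, change = 75 - 70 = 5¢

Answer: DISPENSED after coin 3, change 5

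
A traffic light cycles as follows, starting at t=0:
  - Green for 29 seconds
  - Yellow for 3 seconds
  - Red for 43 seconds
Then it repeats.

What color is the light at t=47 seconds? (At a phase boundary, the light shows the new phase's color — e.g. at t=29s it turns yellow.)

Answer: red

Derivation:
Cycle length = 29 + 3 + 43 = 75s
t = 47, phase_t = 47 mod 75 = 47
47 >= 32 → RED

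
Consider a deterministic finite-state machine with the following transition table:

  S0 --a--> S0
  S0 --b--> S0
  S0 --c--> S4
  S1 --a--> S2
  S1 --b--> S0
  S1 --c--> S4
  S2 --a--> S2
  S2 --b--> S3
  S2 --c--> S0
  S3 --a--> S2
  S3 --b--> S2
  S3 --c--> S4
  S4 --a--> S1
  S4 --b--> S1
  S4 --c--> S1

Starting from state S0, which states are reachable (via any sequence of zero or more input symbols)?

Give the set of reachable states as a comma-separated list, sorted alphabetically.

BFS from S0:
  visit S0: S0--a-->S0 (seen), S0--b-->S0 (seen), S0--c-->S4 (new)
  visit S4: S4--a-->S1 (new), S4--b-->S1 (seen), S4--c-->S1 (seen)
  visit S1: S1--a-->S2 (new), S1--b-->S0 (seen), S1--c-->S4 (seen)
  visit S2: S2--a-->S2 (seen), S2--b-->S3 (new), S2--c-->S0 (seen)
  visit S3: S3--a-->S2 (seen), S3--b-->S2 (seen), S3--c-->S4 (seen)

Answer: S0, S1, S2, S3, S4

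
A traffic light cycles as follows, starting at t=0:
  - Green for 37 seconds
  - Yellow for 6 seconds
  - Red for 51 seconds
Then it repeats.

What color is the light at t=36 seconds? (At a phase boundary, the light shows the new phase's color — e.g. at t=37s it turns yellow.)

Answer: green

Derivation:
Cycle length = 37 + 6 + 51 = 94s
t = 36, phase_t = 36 mod 94 = 36
36 < 37 (green end) → GREEN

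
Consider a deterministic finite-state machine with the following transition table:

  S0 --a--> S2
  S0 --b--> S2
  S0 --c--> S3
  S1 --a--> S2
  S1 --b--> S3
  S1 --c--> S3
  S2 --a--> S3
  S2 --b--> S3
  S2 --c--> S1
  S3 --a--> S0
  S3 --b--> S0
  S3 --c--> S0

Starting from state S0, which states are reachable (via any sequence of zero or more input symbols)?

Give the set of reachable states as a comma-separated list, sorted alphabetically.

BFS from S0:
  visit S0: S0--a-->S2 (new), S0--b-->S2 (seen), S0--c-->S3 (new)
  visit S2: S2--a-->S3 (seen), S2--b-->S3 (seen), S2--c-->S1 (new)
  visit S3: S3--a-->S0 (seen), S3--b-->S0 (seen), S3--c-->S0 (seen)
  visit S1: S1--a-->S2 (seen), S1--b-->S3 (seen), S1--c-->S3 (seen)

Answer: S0, S1, S2, S3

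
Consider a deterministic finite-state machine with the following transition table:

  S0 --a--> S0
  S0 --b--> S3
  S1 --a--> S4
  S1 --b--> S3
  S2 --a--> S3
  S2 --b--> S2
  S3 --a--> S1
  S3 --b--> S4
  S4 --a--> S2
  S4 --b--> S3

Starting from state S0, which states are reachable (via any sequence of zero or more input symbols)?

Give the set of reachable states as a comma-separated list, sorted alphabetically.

BFS from S0:
  visit S0: S0--a-->S0 (seen), S0--b-->S3 (new)
  visit S3: S3--a-->S1 (new), S3--b-->S4 (new)
  visit S1: S1--a-->S4 (seen), S1--b-->S3 (seen)
  visit S4: S4--a-->S2 (new), S4--b-->S3 (seen)
  visit S2: S2--a-->S3 (seen), S2--b-->S2 (seen)

Answer: S0, S1, S2, S3, S4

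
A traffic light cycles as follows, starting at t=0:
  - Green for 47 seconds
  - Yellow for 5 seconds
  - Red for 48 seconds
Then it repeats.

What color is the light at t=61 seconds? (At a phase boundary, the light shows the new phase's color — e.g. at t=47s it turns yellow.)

Cycle length = 47 + 5 + 48 = 100s
t = 61, phase_t = 61 mod 100 = 61
61 >= 52 → RED

Answer: red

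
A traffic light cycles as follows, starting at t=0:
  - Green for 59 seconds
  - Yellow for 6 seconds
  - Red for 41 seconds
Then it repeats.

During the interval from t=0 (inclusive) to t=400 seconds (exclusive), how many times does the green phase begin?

Cycle = 59+6+41 = 106s
green phase starts at t = k*106 + 0 for k=0,1,2,...
Need k*106+0 < 400 → k < 3.774
k ∈ {0, ..., 3} → 4 starts

Answer: 4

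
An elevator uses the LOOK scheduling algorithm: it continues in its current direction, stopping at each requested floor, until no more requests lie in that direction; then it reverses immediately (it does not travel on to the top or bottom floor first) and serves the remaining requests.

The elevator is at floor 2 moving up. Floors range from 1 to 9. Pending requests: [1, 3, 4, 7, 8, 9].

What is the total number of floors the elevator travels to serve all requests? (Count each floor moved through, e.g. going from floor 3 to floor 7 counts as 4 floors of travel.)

Start at floor 2 moving up, LOOK stop order: [3, 4, 7, 8, 9, 1]
  2 → 3: |3-2| = 1, total = 1
  3 → 4: |4-3| = 1, total = 2
  4 → 7: |7-4| = 3, total = 5
  7 → 8: |8-7| = 1, total = 6
  8 → 9: |9-8| = 1, total = 7
  9 → 1: |1-9| = 8, total = 15

Answer: 15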